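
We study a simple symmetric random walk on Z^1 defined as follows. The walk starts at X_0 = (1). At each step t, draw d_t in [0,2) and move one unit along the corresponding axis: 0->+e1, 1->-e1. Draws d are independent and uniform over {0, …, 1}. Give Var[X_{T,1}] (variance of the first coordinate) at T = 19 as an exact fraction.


19

Outcome values over d=0..1: [1, -1]
Σy = 0, Σy² = 2, M = 2
μ = 0/2 = 0,  σ² = 2/2 − (0)² = 1
Independent increments: Var[X_19] = 19·σ² = 19·(1) = 19


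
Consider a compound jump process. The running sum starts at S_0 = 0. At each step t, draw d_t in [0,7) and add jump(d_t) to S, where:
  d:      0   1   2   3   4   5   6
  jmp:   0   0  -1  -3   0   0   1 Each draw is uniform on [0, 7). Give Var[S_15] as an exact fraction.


1020/49

Outcome values over d=0..6: [0, 0, -1, -3, 0, 0, 1]
Σy = -3, Σy² = 11, M = 7
μ = -3/7 = -3/7,  σ² = 11/7 − (-3/7)² = 68/49
Independent increments: Var[S_15] = 15·σ² = 15·(68/49) = 1020/49


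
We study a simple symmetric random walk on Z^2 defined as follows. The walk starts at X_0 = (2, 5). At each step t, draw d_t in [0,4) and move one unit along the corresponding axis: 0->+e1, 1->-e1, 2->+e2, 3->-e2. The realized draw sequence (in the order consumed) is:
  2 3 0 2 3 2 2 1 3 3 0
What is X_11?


(3, 5)

t=0: X=(2, 5), d=2 → +e2, X_1=(2, 6)
t=1: X=(2, 6), d=3 → -e2, X_2=(2, 5)
t=2: X=(2, 5), d=0 → +e1, X_3=(3, 5)
t=3: X=(3, 5), d=2 → +e2, X_4=(3, 6)
t=4: X=(3, 6), d=3 → -e2, X_5=(3, 5)
t=5: X=(3, 5), d=2 → +e2, X_6=(3, 6)
t=6: X=(3, 6), d=2 → +e2, X_7=(3, 7)
t=7: X=(3, 7), d=1 → -e1, X_8=(2, 7)
t=8: X=(2, 7), d=3 → -e2, X_9=(2, 6)
t=9: X=(2, 6), d=3 → -e2, X_10=(2, 5)
t=10: X=(2, 5), d=0 → +e1, X_11=(3, 5)


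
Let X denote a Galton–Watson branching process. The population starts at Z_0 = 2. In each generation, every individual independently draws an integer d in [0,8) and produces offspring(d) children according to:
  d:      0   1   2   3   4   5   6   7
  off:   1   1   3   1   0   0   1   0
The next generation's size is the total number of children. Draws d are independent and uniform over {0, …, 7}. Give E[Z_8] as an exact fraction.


Outcome values over d=0..7: [1, 1, 3, 1, 0, 0, 1, 0]
Σy = 7, Σy² = 13, M = 8
μ = 7/8 = 7/8,  σ² = 13/8 − (7/8)² = 55/64
E[Z_0] = 2
E[Z_1] = 7/8·E[Z_0] = 7/4
E[Z_2] = 7/8·E[Z_1] = 49/32
E[Z_3] = 7/8·E[Z_2] = 343/256
E[Z_4] = 7/8·E[Z_3] = 2401/2048
E[Z_5] = 7/8·E[Z_4] = 16807/16384
E[Z_6] = 7/8·E[Z_5] = 117649/131072
E[Z_7] = 7/8·E[Z_6] = 823543/1048576
E[Z_8] = 7/8·E[Z_7] = 5764801/8388608

5764801/8388608


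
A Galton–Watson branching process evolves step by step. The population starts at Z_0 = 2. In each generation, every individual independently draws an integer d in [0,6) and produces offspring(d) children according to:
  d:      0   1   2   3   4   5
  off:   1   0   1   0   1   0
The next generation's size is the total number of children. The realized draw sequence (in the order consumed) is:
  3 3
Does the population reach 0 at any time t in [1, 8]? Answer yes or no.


yes

gen 0: Z_0=2, draws=[3, 3], offspring=[0, 0], Z_1=0
gen 1: Z_1=0, draws=[], offspring=[], Z_2=0
gen 2: Z_2=0, draws=[], offspring=[], Z_3=0
gen 3: Z_3=0, draws=[], offspring=[], Z_4=0
gen 4: Z_4=0, draws=[], offspring=[], Z_5=0
gen 5: Z_5=0, draws=[], offspring=[], Z_6=0
gen 6: Z_6=0, draws=[], offspring=[], Z_7=0
gen 7: Z_7=0, draws=[], offspring=[], Z_8=0


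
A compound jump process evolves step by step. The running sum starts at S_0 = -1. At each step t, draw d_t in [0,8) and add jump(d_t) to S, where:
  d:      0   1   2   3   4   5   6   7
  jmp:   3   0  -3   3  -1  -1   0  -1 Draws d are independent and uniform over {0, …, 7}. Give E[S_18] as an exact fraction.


Outcome values over d=0..7: [3, 0, -3, 3, -1, -1, 0, -1]
Σy = 0, Σy² = 30, M = 8
μ = 0/8 = 0,  σ² = 30/8 − (0)² = 15/4
E[S_18] = -1 + 18·(0) = -1

-1


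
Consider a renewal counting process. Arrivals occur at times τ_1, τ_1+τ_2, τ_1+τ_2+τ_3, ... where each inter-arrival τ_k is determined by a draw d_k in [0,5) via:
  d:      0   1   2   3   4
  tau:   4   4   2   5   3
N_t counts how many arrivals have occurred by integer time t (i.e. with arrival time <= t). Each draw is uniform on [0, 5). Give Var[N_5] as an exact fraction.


66/625

Inter-arrival values over d=0..4: [4, 4, 2, 5, 3]
Each d has probability 1/5, so the pmf of τ is: f(2) = 1/5, f(3) = 1/5, f(4) = 2/5, f(5) = 1/5
Let p_n(j) = P(N_n = j), with p_0 = [1]. Condition on τ_1: p_n(0) = P(τ > n), and for j >= 1, p_n(j) = Σ_{k<=n} f(k)·p_{n−k}(j−1)
p_1 = [1]  (j = 0)
p_2 = [4/5, 1/5]  (j = 0..1)
p_3 = [3/5, 2/5]  (j = 0..1)
p_4 = [1/5, 19/25, 1/25]  (j = 0..2)
p_5 = [0, 22/25, 3/25]  (j = 0..2)
E[N_5] = Σ j·p_5(j) = 28/25;  E[N_5²] = Σ j²·p_5(j) = 34/25
Var[N_5] = 34/25 − (28/25)² = 66/625


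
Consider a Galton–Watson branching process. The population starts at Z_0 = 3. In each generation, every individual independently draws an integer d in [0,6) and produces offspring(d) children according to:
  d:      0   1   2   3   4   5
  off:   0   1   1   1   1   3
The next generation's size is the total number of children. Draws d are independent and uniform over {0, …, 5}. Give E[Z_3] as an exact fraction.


343/72

Outcome values over d=0..5: [0, 1, 1, 1, 1, 3]
Σy = 7, Σy² = 13, M = 6
μ = 7/6 = 7/6,  σ² = 13/6 − (7/6)² = 29/36
E[Z_0] = 3
E[Z_1] = 7/6·E[Z_0] = 7/2
E[Z_2] = 7/6·E[Z_1] = 49/12
E[Z_3] = 7/6·E[Z_2] = 343/72


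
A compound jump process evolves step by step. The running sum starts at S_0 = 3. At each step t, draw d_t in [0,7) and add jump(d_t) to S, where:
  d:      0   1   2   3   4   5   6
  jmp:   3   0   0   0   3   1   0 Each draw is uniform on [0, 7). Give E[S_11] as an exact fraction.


14

Outcome values over d=0..6: [3, 0, 0, 0, 3, 1, 0]
Σy = 7, Σy² = 19, M = 7
μ = 7/7 = 1,  σ² = 19/7 − (1)² = 12/7
E[S_11] = 3 + 11·(1) = 14


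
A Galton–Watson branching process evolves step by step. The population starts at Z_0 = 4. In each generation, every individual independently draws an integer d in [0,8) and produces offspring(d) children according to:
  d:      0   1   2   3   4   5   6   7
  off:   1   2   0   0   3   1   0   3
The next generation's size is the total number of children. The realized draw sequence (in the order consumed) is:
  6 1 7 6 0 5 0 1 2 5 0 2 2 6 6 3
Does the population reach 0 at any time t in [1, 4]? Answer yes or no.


yes

gen 0: Z_0=4, draws=[6, 1, 7, 6], offspring=[0, 2, 3, 0], Z_1=5
gen 1: Z_1=5, draws=[0, 5, 0, 1, 2], offspring=[1, 1, 1, 2, 0], Z_2=5
gen 2: Z_2=5, draws=[5, 0, 2, 2, 6], offspring=[1, 1, 0, 0, 0], Z_3=2
gen 3: Z_3=2, draws=[6, 3], offspring=[0, 0], Z_4=0


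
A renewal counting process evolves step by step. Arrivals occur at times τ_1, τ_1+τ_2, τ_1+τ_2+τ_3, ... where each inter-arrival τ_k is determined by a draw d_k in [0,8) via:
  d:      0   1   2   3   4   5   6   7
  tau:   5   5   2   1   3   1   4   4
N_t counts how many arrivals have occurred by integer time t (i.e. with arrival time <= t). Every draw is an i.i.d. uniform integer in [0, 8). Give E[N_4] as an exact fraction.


Inter-arrival values over d=0..7: [5, 5, 2, 1, 3, 1, 4, 4]
Each d has probability 1/8, so the pmf of τ is: f(1) = 1/4, f(2) = 1/8, f(3) = 1/8, f(4) = 1/4, f(5) = 1/4
Renewal equation for m(n) = E[N_n]: condition on τ_1 = k (if k <= n, one arrival plus a fresh copy on the remaining n−k steps): m(n) = F(n) + Σ_{k<=n} f(k)·m(n−k), where F(n) = P(τ <= n) and m(0) = 0
m(1) = F(1) = 1/4
m(2) = F(2) + f(1)·m(1) = 3/8 + 1/4·1/4 = 7/16
m(3) = F(3) + f(1)·m(2) + f(2)·m(1) = 1/2 + 1/4·7/16 + 1/8·1/4 = 41/64
m(4) = F(4) + f(1)·m(3) + f(2)·m(2) + f(3)·m(1) = 3/4 + 1/4·41/64 + 1/8·7/16 + 1/8·1/4 = 255/256
E[N_4] = m(4) = 255/256

255/256


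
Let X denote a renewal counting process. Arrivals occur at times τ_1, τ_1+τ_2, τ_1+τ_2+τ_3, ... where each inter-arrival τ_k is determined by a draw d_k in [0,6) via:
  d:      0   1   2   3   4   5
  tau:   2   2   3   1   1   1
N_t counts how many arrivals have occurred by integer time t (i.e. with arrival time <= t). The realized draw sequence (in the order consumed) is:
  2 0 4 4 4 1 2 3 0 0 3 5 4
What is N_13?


draw d_1=2: τ_1=3, arrival time A_1=3
draw d_2=0: τ_2=2, arrival time A_2=5
draw d_3=4: τ_3=1, arrival time A_3=6
draw d_4=4: τ_4=1, arrival time A_4=7
draw d_5=4: τ_5=1, arrival time A_5=8
draw d_6=1: τ_6=2, arrival time A_6=10
draw d_7=2: τ_7=3, arrival time A_7=13
draw d_8=3: τ_8=1, arrival time A_8=14
draw d_9=0: τ_9=2, arrival time A_9=16
draw d_10=0: τ_10=2, arrival time A_10=18
draw d_11=3: τ_11=1, arrival time A_11=19
draw d_12=5: τ_12=1, arrival time A_12=20
draw d_13=4: τ_13=1, arrival time A_13=21
N_t over t=0..13: 0:0 1:0 2:0 3:1 4:1 5:2 6:3 7:4 8:5 9:5 10:6 11:6 12:6 13:7

7


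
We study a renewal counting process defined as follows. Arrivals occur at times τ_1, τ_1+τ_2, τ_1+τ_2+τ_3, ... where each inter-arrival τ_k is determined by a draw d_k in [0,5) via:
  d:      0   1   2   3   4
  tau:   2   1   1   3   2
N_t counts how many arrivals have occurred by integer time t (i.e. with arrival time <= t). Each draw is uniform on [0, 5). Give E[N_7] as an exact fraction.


293168/78125

Inter-arrival values over d=0..4: [2, 1, 1, 3, 2]
Each d has probability 1/5, so the pmf of τ is: f(1) = 2/5, f(2) = 2/5, f(3) = 1/5
Renewal equation for m(n) = E[N_n]: condition on τ_1 = k (if k <= n, one arrival plus a fresh copy on the remaining n−k steps): m(n) = F(n) + Σ_{k<=n} f(k)·m(n−k), where F(n) = P(τ <= n) and m(0) = 0
m(1) = F(1) = 2/5
m(2) = F(2) + f(1)·m(1) = 4/5 + 2/5·2/5 = 24/25
m(3) = F(3) + f(1)·m(2) + f(2)·m(1) = 1 + 2/5·24/25 + 2/5·2/5 = 193/125
m(4) = F(4) + f(1)·m(3) + f(2)·m(2) + f(3)·m(1) = 1 + 2/5·193/125 + 2/5·24/25 + 1/5·2/5 = 1301/625
m(5) = F(5) + f(1)·m(4) + f(2)·m(3) + f(3)·m(2) = 1 + 2/5·1301/625 + 2/5·193/125 + 1/5·24/25 = 8257/3125
m(6) = F(6) + f(1)·m(5) + f(2)·m(4) + f(3)·m(3) = 1 + 2/5·8257/3125 + 2/5·1301/625 + 1/5·193/125 = 49974/15625
m(7) = F(7) + f(1)·m(6) + f(2)·m(5) + f(3)·m(4) = 1 + 2/5·49974/15625 + 2/5·8257/3125 + 1/5·1301/625 = 293168/78125
E[N_7] = m(7) = 293168/78125


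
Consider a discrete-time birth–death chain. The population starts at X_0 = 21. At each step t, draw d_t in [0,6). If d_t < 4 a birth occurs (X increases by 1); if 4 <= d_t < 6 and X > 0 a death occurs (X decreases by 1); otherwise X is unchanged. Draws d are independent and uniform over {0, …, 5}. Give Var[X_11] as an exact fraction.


88/9

X can drop by at most 1 per step and X_0 = 21 > T = 11, so X_t >= 21 − t >= 10 > 0 for every t <= 11: the floor at 0 (the 'and X > 0' condition) never binds. Hence X_11 = X_0 + Σ_{t<11} Y_t with i.i.d. increments Y_t = y(d_t) ∈ {+1, −1, 0}.
Outcome values over d=0..5: [1, 1, 1, 1, -1, -1]
Σy = 2, Σy² = 6, M = 6
μ = 2/6 = 1/3,  σ² = 6/6 − (1/3)² = 8/9
Independent increments: Var[X_11] = 11·σ² = 11·(8/9) = 88/9


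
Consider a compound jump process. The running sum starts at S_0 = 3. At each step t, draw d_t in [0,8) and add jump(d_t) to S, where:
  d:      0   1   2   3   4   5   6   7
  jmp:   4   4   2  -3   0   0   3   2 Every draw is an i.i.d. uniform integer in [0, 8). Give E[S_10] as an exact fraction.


Outcome values over d=0..7: [4, 4, 2, -3, 0, 0, 3, 2]
Σy = 12, Σy² = 58, M = 8
μ = 12/8 = 3/2,  σ² = 58/8 − (3/2)² = 5
E[S_10] = 3 + 10·(3/2) = 18

18


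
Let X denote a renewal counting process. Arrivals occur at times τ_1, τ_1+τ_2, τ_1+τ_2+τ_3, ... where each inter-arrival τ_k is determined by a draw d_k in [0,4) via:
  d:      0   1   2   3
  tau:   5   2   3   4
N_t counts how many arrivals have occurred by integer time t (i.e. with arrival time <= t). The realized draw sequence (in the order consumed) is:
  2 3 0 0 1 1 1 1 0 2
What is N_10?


draw d_1=2: τ_1=3, arrival time A_1=3
draw d_2=3: τ_2=4, arrival time A_2=7
draw d_3=0: τ_3=5, arrival time A_3=12
draw d_4=0: τ_4=5, arrival time A_4=17
draw d_5=1: τ_5=2, arrival time A_5=19
draw d_6=1: τ_6=2, arrival time A_6=21
draw d_7=1: τ_7=2, arrival time A_7=23
draw d_8=1: τ_8=2, arrival time A_8=25
draw d_9=0: τ_9=5, arrival time A_9=30
draw d_10=2: τ_10=3, arrival time A_10=33
N_t over t=0..10: 0:0 1:0 2:0 3:1 4:1 5:1 6:1 7:2 8:2 9:2 10:2

2


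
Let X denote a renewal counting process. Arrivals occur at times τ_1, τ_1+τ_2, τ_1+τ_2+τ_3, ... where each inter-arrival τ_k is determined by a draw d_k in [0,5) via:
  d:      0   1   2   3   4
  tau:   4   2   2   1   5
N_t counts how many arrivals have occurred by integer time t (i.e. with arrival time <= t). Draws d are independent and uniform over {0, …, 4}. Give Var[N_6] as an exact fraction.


Inter-arrival values over d=0..4: [4, 2, 2, 1, 5]
Each d has probability 1/5, so the pmf of τ is: f(1) = 1/5, f(2) = 2/5, f(4) = 1/5, f(5) = 1/5
Let p_n(j) = P(N_n = j), with p_0 = [1]. Condition on τ_1: p_n(0) = P(τ > n), and for j >= 1, p_n(j) = Σ_{k<=n} f(k)·p_{n−k}(j−1)
p_1 = [4/5, 1/5]  (j = 0..1)
p_2 = [2/5, 14/25, 1/25]  (j = 0..2)
p_3 = [2/5, 2/5, 24/125, 1/125]  (j = 0..3)
p_4 = [1/5, 11/25, 38/125, 34/625, 1/625]  (j = 0..4)
p_5 = [0, 14/25, 36/125, 86/625, 44/3125, 1/3125]  (j = 0..5)
p_6 = [0, 8/25, 11/25, 117/625, 154/3125, 54/15625, 1/15625]  (j = 0..6)
E[N_6] = Σ j·p_6(j) = 30881/15625;  E[N_6²] = Σ j²·p_6(j) = 72531/15625
Var[N_6] = 72531/15625 − (30881/15625)² = 179660714/244140625

179660714/244140625


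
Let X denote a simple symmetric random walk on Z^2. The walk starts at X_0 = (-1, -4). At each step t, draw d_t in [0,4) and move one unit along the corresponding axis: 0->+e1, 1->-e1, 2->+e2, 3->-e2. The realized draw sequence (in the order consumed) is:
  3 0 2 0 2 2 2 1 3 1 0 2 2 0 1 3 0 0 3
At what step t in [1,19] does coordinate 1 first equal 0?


2

t=0: X=(-1, -4), d=3 → -e2, X_1=(-1, -5)
t=1: X=(-1, -5), d=0 → +e1, X_2=(0, -5)
t=2: X=(0, -5), d=2 → +e2, X_3=(0, -4)
t=3: X=(0, -4), d=0 → +e1, X_4=(1, -4)
t=4: X=(1, -4), d=2 → +e2, X_5=(1, -3)
t=5: X=(1, -3), d=2 → +e2, X_6=(1, -2)
t=6: X=(1, -2), d=2 → +e2, X_7=(1, -1)
t=7: X=(1, -1), d=1 → -e1, X_8=(0, -1)
t=8: X=(0, -1), d=3 → -e2, X_9=(0, -2)
t=9: X=(0, -2), d=1 → -e1, X_10=(-1, -2)
t=10: X=(-1, -2), d=0 → +e1, X_11=(0, -2)
t=11: X=(0, -2), d=2 → +e2, X_12=(0, -1)
t=12: X=(0, -1), d=2 → +e2, X_13=(0, 0)
t=13: X=(0, 0), d=0 → +e1, X_14=(1, 0)
t=14: X=(1, 0), d=1 → -e1, X_15=(0, 0)
t=15: X=(0, 0), d=3 → -e2, X_16=(0, -1)
t=16: X=(0, -1), d=0 → +e1, X_17=(1, -1)
t=17: X=(1, -1), d=0 → +e1, X_18=(2, -1)
t=18: X=(2, -1), d=3 → -e2, X_19=(2, -2)


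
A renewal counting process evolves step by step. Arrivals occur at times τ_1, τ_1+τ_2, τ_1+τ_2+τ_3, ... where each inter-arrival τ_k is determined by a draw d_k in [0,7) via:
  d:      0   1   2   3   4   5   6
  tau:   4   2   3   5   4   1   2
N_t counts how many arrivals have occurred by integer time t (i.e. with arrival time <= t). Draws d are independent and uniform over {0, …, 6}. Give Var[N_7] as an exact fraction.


Inter-arrival values over d=0..6: [4, 2, 3, 5, 4, 1, 2]
Each d has probability 1/7, so the pmf of τ is: f(1) = 1/7, f(2) = 2/7, f(3) = 1/7, f(4) = 2/7, f(5) = 1/7
Let p_n(j) = P(N_n = j), with p_0 = [1]. Condition on τ_1: p_n(0) = P(τ > n), and for j >= 1, p_n(j) = Σ_{k<=n} f(k)·p_{n−k}(j−1)
p_1 = [6/7, 1/7]  (j = 0..1)
p_2 = [4/7, 20/49, 1/49]  (j = 0..2)
p_3 = [3/7, 23/49, 34/343, 1/343]  (j = 0..3)
p_4 = [1/7, 31/49, 10/49, 48/2401, 1/2401]  (j = 0..4)
p_5 = [0, 30/49, 111/343, 145/2401, 62/16807, 1/16807]  (j = 0..5)
p_6 = [0, 19/49, 162/343, 299/2401, 248/16807, 76/117649, 1/117649]  (j = 0..6)
p_7 = [0, 11/49, 176/343, 529/2401, 93/2401, 379/117649, 90/823543, 1/823543]  (j = 0..7)
E[N_7] = Σ j·p_7(j) = 1715778/823543;  E[N_7²] = Σ j²·p_7(j) = 4088202/823543
Var[N_7] = 4088202/823543 − (1715778/823543)² = 422915994402/678223072849

422915994402/678223072849


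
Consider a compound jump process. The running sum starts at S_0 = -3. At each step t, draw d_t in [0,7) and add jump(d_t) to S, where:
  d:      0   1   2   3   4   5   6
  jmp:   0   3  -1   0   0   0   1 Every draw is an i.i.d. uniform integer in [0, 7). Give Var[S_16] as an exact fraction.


Outcome values over d=0..6: [0, 3, -1, 0, 0, 0, 1]
Σy = 3, Σy² = 11, M = 7
μ = 3/7 = 3/7,  σ² = 11/7 − (3/7)² = 68/49
Independent increments: Var[S_16] = 16·σ² = 16·(68/49) = 1088/49

1088/49


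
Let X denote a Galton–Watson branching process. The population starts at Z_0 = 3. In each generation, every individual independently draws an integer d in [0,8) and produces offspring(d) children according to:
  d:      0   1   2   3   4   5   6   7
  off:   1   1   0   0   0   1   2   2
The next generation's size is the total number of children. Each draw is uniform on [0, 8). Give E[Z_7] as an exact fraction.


2470629/2097152

Outcome values over d=0..7: [1, 1, 0, 0, 0, 1, 2, 2]
Σy = 7, Σy² = 11, M = 8
μ = 7/8 = 7/8,  σ² = 11/8 − (7/8)² = 39/64
E[Z_0] = 3
E[Z_1] = 7/8·E[Z_0] = 21/8
E[Z_2] = 7/8·E[Z_1] = 147/64
E[Z_3] = 7/8·E[Z_2] = 1029/512
E[Z_4] = 7/8·E[Z_3] = 7203/4096
E[Z_5] = 7/8·E[Z_4] = 50421/32768
E[Z_6] = 7/8·E[Z_5] = 352947/262144
E[Z_7] = 7/8·E[Z_6] = 2470629/2097152


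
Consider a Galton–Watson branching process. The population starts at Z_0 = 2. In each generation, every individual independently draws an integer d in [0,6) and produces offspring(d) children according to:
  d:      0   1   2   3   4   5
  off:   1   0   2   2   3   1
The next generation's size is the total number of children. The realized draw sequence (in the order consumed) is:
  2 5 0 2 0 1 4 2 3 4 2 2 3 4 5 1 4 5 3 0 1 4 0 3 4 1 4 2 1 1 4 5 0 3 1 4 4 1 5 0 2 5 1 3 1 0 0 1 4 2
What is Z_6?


27

gen 0: Z_0=2, draws=[2, 5], offspring=[2, 1], Z_1=3
gen 1: Z_1=3, draws=[0, 2, 0], offspring=[1, 2, 1], Z_2=4
gen 2: Z_2=4, draws=[1, 4, 2, 3], offspring=[0, 3, 2, 2], Z_3=7
gen 3: Z_3=7, draws=[4, 2, 2, 3, 4, 5, 1], offspring=[3, 2, 2, 2, 3, 1, 0], Z_4=13
gen 4: Z_4=13, draws=[4, 5, 3, 0, 1, 4, 0, 3, 4, 1, 4, 2, 1], offspring=[3, 1, 2, 1, 0, 3, 1, 2, 3, 0, 3, 2, 0], Z_5=21
gen 5: Z_5=21, draws=[1, 4, 5, 0, 3, 1, 4, 4, 1, 5, 0, 2, 5, 1, 3, 1, 0, 0, 1, 4, 2], offspring=[0, 3, 1, 1, 2, 0, 3, 3, 0, 1, 1, 2, 1, 0, 2, 0, 1, 1, 0, 3, 2], Z_6=27


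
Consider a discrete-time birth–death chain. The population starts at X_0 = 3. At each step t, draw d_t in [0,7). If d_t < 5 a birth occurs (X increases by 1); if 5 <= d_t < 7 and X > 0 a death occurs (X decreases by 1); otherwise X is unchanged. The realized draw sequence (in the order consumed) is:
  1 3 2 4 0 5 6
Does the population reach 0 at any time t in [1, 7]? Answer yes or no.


t=0: X=3, d=1 → birth, X_1=4
t=1: X=4, d=3 → birth, X_2=5
t=2: X=5, d=2 → birth, X_3=6
t=3: X=6, d=4 → birth, X_4=7
t=4: X=7, d=0 → birth, X_5=8
t=5: X=8, d=5 → death, X_6=7
t=6: X=7, d=6 → death, X_7=6

no


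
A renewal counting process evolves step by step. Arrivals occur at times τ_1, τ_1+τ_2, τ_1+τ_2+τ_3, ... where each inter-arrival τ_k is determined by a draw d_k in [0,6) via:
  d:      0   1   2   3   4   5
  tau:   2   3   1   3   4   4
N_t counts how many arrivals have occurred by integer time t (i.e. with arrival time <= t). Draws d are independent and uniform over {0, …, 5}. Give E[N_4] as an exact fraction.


Inter-arrival values over d=0..5: [2, 3, 1, 3, 4, 4]
Each d has probability 1/6, so the pmf of τ is: f(1) = 1/6, f(2) = 1/6, f(3) = 1/3, f(4) = 1/3
Renewal equation for m(n) = E[N_n]: condition on τ_1 = k (if k <= n, one arrival plus a fresh copy on the remaining n−k steps): m(n) = F(n) + Σ_{k<=n} f(k)·m(n−k), where F(n) = P(τ <= n) and m(0) = 0
m(1) = F(1) = 1/6
m(2) = F(2) + f(1)·m(1) = 1/3 + 1/6·1/6 = 13/36
m(3) = F(3) + f(1)·m(2) + f(2)·m(1) = 2/3 + 1/6·13/36 + 1/6·1/6 = 163/216
m(4) = F(4) + f(1)·m(3) + f(2)·m(2) + f(3)·m(1) = 1 + 1/6·163/216 + 1/6·13/36 + 1/3·1/6 = 1609/1296
E[N_4] = m(4) = 1609/1296

1609/1296


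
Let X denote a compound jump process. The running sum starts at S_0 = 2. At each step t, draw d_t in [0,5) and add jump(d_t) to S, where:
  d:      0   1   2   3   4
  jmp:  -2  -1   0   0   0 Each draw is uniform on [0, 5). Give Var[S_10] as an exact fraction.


32/5

Outcome values over d=0..4: [-2, -1, 0, 0, 0]
Σy = -3, Σy² = 5, M = 5
μ = -3/5 = -3/5,  σ² = 5/5 − (-3/5)² = 16/25
Independent increments: Var[S_10] = 10·σ² = 10·(16/25) = 32/5


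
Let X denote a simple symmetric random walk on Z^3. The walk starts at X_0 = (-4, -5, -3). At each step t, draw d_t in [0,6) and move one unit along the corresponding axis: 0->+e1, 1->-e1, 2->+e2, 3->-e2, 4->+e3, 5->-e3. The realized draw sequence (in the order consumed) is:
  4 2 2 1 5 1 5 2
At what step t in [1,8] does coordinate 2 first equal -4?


t=0: X=(-4, -5, -3), d=4 → +e3, X_1=(-4, -5, -2)
t=1: X=(-4, -5, -2), d=2 → +e2, X_2=(-4, -4, -2)
t=2: X=(-4, -4, -2), d=2 → +e2, X_3=(-4, -3, -2)
t=3: X=(-4, -3, -2), d=1 → -e1, X_4=(-5, -3, -2)
t=4: X=(-5, -3, -2), d=5 → -e3, X_5=(-5, -3, -3)
t=5: X=(-5, -3, -3), d=1 → -e1, X_6=(-6, -3, -3)
t=6: X=(-6, -3, -3), d=5 → -e3, X_7=(-6, -3, -4)
t=7: X=(-6, -3, -4), d=2 → +e2, X_8=(-6, -2, -4)

2


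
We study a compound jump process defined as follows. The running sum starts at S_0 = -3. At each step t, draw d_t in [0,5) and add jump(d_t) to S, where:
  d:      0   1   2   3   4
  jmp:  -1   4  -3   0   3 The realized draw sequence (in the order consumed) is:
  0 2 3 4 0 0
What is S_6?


t=0: S=-3, d=0, jump=-1, S_1=-4
t=1: S=-4, d=2, jump=-3, S_2=-7
t=2: S=-7, d=3, jump=0, S_3=-7
t=3: S=-7, d=4, jump=3, S_4=-4
t=4: S=-4, d=0, jump=-1, S_5=-5
t=5: S=-5, d=0, jump=-1, S_6=-6

-6


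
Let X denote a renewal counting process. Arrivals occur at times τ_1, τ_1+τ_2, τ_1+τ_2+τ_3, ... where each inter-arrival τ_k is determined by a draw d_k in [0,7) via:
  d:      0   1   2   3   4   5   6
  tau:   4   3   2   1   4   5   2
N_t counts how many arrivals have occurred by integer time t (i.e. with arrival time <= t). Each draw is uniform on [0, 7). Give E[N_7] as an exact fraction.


1715778/823543

Inter-arrival values over d=0..6: [4, 3, 2, 1, 4, 5, 2]
Each d has probability 1/7, so the pmf of τ is: f(1) = 1/7, f(2) = 2/7, f(3) = 1/7, f(4) = 2/7, f(5) = 1/7
Renewal equation for m(n) = E[N_n]: condition on τ_1 = k (if k <= n, one arrival plus a fresh copy on the remaining n−k steps): m(n) = F(n) + Σ_{k<=n} f(k)·m(n−k), where F(n) = P(τ <= n) and m(0) = 0
m(1) = F(1) = 1/7
m(2) = F(2) + f(1)·m(1) = 3/7 + 1/7·1/7 = 22/49
m(3) = F(3) + f(1)·m(2) + f(2)·m(1) = 4/7 + 1/7·22/49 + 2/7·1/7 = 232/343
m(4) = F(4) + f(1)·m(3) + f(2)·m(2) + f(3)·m(1) = 6/7 + 1/7·232/343 + 2/7·22/49 + 1/7·1/7 = 2647/2401
m(5) = F(5) + f(1)·m(4) + f(2)·m(3) + f(3)·m(2) + f(4)·m(1) = 1 + 1/7·2647/2401 + 2/7·232/343 + 1/7·22/49 + 2/7·1/7 = 24466/16807
m(6) = F(6) + f(1)·m(5) + f(2)·m(4) + f(3)·m(3) + f(4)·m(2) + f(5)·m(1) = 1 + 1/7·24466/16807 + 2/7·2647/2401 + 1/7·232/343 + 2/7·22/49 + 1/7·1/7 = 208034/117649
m(7) = F(7) + f(1)·m(6) + f(2)·m(5) + f(3)·m(4) + f(4)·m(3) + f(5)·m(2) = 1 + 1/7·208034/117649 + 2/7·24466/16807 + 1/7·2647/2401 + 2/7·232/343 + 1/7·22/49 = 1715778/823543
E[N_7] = m(7) = 1715778/823543


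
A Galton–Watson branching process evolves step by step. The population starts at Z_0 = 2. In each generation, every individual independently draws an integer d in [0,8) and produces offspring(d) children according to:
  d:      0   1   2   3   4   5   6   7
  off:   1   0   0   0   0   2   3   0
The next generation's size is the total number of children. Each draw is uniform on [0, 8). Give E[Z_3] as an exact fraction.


Outcome values over d=0..7: [1, 0, 0, 0, 0, 2, 3, 0]
Σy = 6, Σy² = 14, M = 8
μ = 6/8 = 3/4,  σ² = 14/8 − (3/4)² = 19/16
E[Z_0] = 2
E[Z_1] = 3/4·E[Z_0] = 3/2
E[Z_2] = 3/4·E[Z_1] = 9/8
E[Z_3] = 3/4·E[Z_2] = 27/32

27/32


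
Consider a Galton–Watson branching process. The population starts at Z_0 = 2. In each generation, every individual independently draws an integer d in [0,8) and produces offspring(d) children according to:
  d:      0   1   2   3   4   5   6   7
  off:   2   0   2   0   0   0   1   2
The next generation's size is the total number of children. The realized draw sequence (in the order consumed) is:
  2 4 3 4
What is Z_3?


0

gen 0: Z_0=2, draws=[2, 4], offspring=[2, 0], Z_1=2
gen 1: Z_1=2, draws=[3, 4], offspring=[0, 0], Z_2=0
gen 2: Z_2=0, draws=[], offspring=[], Z_3=0


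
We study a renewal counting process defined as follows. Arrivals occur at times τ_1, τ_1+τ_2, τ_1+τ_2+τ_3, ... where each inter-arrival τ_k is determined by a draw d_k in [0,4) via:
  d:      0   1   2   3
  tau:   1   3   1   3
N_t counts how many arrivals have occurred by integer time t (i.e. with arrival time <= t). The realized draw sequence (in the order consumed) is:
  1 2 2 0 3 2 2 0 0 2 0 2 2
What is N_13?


9

draw d_1=1: τ_1=3, arrival time A_1=3
draw d_2=2: τ_2=1, arrival time A_2=4
draw d_3=2: τ_3=1, arrival time A_3=5
draw d_4=0: τ_4=1, arrival time A_4=6
draw d_5=3: τ_5=3, arrival time A_5=9
draw d_6=2: τ_6=1, arrival time A_6=10
draw d_7=2: τ_7=1, arrival time A_7=11
draw d_8=0: τ_8=1, arrival time A_8=12
draw d_9=0: τ_9=1, arrival time A_9=13
draw d_10=2: τ_10=1, arrival time A_10=14
draw d_11=0: τ_11=1, arrival time A_11=15
draw d_12=2: τ_12=1, arrival time A_12=16
draw d_13=2: τ_13=1, arrival time A_13=17
N_t over t=0..13: 0:0 1:0 2:0 3:1 4:2 5:3 6:4 7:4 8:4 9:5 10:6 11:7 12:8 13:9


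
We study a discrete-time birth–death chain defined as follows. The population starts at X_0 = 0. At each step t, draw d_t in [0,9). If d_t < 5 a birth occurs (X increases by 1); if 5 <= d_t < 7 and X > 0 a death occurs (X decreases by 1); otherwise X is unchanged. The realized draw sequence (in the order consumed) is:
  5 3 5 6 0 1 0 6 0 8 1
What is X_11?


t=0: X=0, d=5 → hold, X_1=0
t=1: X=0, d=3 → birth, X_2=1
t=2: X=1, d=5 → death, X_3=0
t=3: X=0, d=6 → hold, X_4=0
t=4: X=0, d=0 → birth, X_5=1
t=5: X=1, d=1 → birth, X_6=2
t=6: X=2, d=0 → birth, X_7=3
t=7: X=3, d=6 → death, X_8=2
t=8: X=2, d=0 → birth, X_9=3
t=9: X=3, d=8 → hold, X_10=3
t=10: X=3, d=1 → birth, X_11=4

4


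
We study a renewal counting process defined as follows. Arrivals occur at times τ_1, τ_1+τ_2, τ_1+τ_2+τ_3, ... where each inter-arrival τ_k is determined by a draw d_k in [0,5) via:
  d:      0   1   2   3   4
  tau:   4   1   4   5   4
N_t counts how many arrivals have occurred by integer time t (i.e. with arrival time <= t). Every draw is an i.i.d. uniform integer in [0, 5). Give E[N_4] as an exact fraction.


Inter-arrival values over d=0..4: [4, 1, 4, 5, 4]
Each d has probability 1/5, so the pmf of τ is: f(1) = 1/5, f(4) = 3/5, f(5) = 1/5
Renewal equation for m(n) = E[N_n]: condition on τ_1 = k (if k <= n, one arrival plus a fresh copy on the remaining n−k steps): m(n) = F(n) + Σ_{k<=n} f(k)·m(n−k), where F(n) = P(τ <= n) and m(0) = 0
m(1) = F(1) = 1/5
m(2) = F(2) + f(1)·m(1) = 1/5 + 1/5·1/5 = 6/25
m(3) = F(3) + f(1)·m(2) = 1/5 + 1/5·6/25 = 31/125
m(4) = F(4) + f(1)·m(3) = 4/5 + 1/5·31/125 = 531/625
E[N_4] = m(4) = 531/625

531/625


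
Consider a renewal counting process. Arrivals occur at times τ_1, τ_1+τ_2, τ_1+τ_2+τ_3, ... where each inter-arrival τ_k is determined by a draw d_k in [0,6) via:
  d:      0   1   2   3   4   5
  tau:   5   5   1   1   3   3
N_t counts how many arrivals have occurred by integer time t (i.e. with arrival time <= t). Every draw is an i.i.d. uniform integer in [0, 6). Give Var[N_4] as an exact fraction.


Inter-arrival values over d=0..5: [5, 5, 1, 1, 3, 3]
Each d has probability 1/6, so the pmf of τ is: f(1) = 1/3, f(3) = 1/3, f(5) = 1/3
Let p_n(j) = P(N_n = j), with p_0 = [1]. Condition on τ_1: p_n(0) = P(τ > n), and for j >= 1, p_n(j) = Σ_{k<=n} f(k)·p_{n−k}(j−1)
p_1 = [2/3, 1/3]  (j = 0..1)
p_2 = [2/3, 2/9, 1/9]  (j = 0..2)
p_3 = [1/3, 5/9, 2/27, 1/27]  (j = 0..3)
p_4 = [1/3, 1/3, 8/27, 2/81, 1/81]  (j = 0..4)
E[N_4] = Σ j·p_4(j) = 85/81;  E[N_4²] = Σ j²·p_4(j) = 157/81
Var[N_4] = 157/81 − (85/81)² = 5492/6561

5492/6561


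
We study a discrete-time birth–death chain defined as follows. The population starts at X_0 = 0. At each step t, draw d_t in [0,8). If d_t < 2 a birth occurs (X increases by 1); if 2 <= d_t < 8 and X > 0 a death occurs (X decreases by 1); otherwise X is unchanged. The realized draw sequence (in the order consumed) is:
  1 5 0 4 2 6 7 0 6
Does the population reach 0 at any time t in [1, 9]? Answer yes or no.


t=0: X=0, d=1 → birth, X_1=1
t=1: X=1, d=5 → death, X_2=0
t=2: X=0, d=0 → birth, X_3=1
t=3: X=1, d=4 → death, X_4=0
t=4: X=0, d=2 → hold, X_5=0
t=5: X=0, d=6 → hold, X_6=0
t=6: X=0, d=7 → hold, X_7=0
t=7: X=0, d=0 → birth, X_8=1
t=8: X=1, d=6 → death, X_9=0

yes


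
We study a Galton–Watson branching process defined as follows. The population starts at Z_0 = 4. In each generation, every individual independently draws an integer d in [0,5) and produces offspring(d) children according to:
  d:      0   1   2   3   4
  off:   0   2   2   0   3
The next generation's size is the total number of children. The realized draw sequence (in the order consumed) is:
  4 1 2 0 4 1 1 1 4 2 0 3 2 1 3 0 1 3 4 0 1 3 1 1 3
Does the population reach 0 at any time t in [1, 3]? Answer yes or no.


gen 0: Z_0=4, draws=[4, 1, 2, 0], offspring=[3, 2, 2, 0], Z_1=7
gen 1: Z_1=7, draws=[4, 1, 1, 1, 4, 2, 0], offspring=[3, 2, 2, 2, 3, 2, 0], Z_2=14
gen 2: Z_2=14, draws=[3, 2, 1, 3, 0, 1, 3, 4, 0, 1, 3, 1, 1, 3], offspring=[0, 2, 2, 0, 0, 2, 0, 3, 0, 2, 0, 2, 2, 0], Z_3=15

no


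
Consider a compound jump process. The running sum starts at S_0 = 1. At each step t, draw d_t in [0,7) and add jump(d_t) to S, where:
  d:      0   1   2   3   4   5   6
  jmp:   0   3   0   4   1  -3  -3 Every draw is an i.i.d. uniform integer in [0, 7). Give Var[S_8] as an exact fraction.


Outcome values over d=0..6: [0, 3, 0, 4, 1, -3, -3]
Σy = 2, Σy² = 44, M = 7
μ = 2/7 = 2/7,  σ² = 44/7 − (2/7)² = 304/49
Independent increments: Var[S_8] = 8·σ² = 8·(304/49) = 2432/49

2432/49


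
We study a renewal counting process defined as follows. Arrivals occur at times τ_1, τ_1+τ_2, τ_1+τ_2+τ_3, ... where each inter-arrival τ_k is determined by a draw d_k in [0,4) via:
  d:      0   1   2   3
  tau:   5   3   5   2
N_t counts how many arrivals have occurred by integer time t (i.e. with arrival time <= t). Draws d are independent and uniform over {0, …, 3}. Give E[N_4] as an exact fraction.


Inter-arrival values over d=0..3: [5, 3, 5, 2]
Each d has probability 1/4, so the pmf of τ is: f(2) = 1/4, f(3) = 1/4, f(5) = 1/2
Renewal equation for m(n) = E[N_n]: condition on τ_1 = k (if k <= n, one arrival plus a fresh copy on the remaining n−k steps): m(n) = F(n) + Σ_{k<=n} f(k)·m(n−k), where F(n) = P(τ <= n) and m(0) = 0
m(1) = F(1) = 0
m(2) = F(2) = 1/4
m(3) = F(3) = 1/2
m(4) = F(4) + f(2)·m(2) = 1/2 + 1/4·1/4 = 9/16
E[N_4] = m(4) = 9/16

9/16


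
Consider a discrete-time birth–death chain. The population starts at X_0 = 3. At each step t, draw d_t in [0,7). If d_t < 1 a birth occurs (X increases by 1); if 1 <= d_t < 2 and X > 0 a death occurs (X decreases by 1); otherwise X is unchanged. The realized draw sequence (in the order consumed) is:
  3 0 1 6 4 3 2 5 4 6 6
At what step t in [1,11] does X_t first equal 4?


2

t=0: X=3, d=3 → hold, X_1=3
t=1: X=3, d=0 → birth, X_2=4
t=2: X=4, d=1 → death, X_3=3
t=3: X=3, d=6 → hold, X_4=3
t=4: X=3, d=4 → hold, X_5=3
t=5: X=3, d=3 → hold, X_6=3
t=6: X=3, d=2 → hold, X_7=3
t=7: X=3, d=5 → hold, X_8=3
t=8: X=3, d=4 → hold, X_9=3
t=9: X=3, d=6 → hold, X_10=3
t=10: X=3, d=6 → hold, X_11=3


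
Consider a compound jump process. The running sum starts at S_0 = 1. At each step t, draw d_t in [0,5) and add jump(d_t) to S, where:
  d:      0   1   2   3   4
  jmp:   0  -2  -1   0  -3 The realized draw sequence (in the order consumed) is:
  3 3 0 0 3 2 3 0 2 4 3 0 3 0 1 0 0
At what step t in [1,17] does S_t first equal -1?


t=0: S=1, d=3, jump=0, S_1=1
t=1: S=1, d=3, jump=0, S_2=1
t=2: S=1, d=0, jump=0, S_3=1
t=3: S=1, d=0, jump=0, S_4=1
t=4: S=1, d=3, jump=0, S_5=1
t=5: S=1, d=2, jump=-1, S_6=0
t=6: S=0, d=3, jump=0, S_7=0
t=7: S=0, d=0, jump=0, S_8=0
t=8: S=0, d=2, jump=-1, S_9=-1
t=9: S=-1, d=4, jump=-3, S_10=-4
t=10: S=-4, d=3, jump=0, S_11=-4
t=11: S=-4, d=0, jump=0, S_12=-4
t=12: S=-4, d=3, jump=0, S_13=-4
t=13: S=-4, d=0, jump=0, S_14=-4
t=14: S=-4, d=1, jump=-2, S_15=-6
t=15: S=-6, d=0, jump=0, S_16=-6
t=16: S=-6, d=0, jump=0, S_17=-6

9


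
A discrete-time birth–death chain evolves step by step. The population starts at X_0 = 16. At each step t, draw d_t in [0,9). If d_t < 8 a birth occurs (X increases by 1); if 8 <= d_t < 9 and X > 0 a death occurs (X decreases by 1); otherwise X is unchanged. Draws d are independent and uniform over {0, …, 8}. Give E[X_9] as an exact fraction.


23

X can drop by at most 1 per step and X_0 = 16 > T = 9, so X_t >= 16 − t >= 7 > 0 for every t <= 9: the floor at 0 (the 'and X > 0' condition) never binds. Hence X_9 = X_0 + Σ_{t<9} Y_t with i.i.d. increments Y_t = y(d_t) ∈ {+1, −1, 0}.
Outcome values over d=0..8: [1, 1, 1, 1, 1, 1, 1, 1, -1]
Σy = 7, Σy² = 9, M = 9
μ = 7/9 = 7/9,  σ² = 9/9 − (7/9)² = 32/81
E[X_9] = 16 + 9·(7/9) = 23


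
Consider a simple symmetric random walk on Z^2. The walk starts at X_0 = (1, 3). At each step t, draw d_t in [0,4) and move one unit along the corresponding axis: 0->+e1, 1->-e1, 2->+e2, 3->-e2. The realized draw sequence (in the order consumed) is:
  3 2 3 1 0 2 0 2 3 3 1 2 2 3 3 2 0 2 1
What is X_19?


(1, 4)

t=0: X=(1, 3), d=3 → -e2, X_1=(1, 2)
t=1: X=(1, 2), d=2 → +e2, X_2=(1, 3)
t=2: X=(1, 3), d=3 → -e2, X_3=(1, 2)
t=3: X=(1, 2), d=1 → -e1, X_4=(0, 2)
t=4: X=(0, 2), d=0 → +e1, X_5=(1, 2)
t=5: X=(1, 2), d=2 → +e2, X_6=(1, 3)
t=6: X=(1, 3), d=0 → +e1, X_7=(2, 3)
t=7: X=(2, 3), d=2 → +e2, X_8=(2, 4)
t=8: X=(2, 4), d=3 → -e2, X_9=(2, 3)
t=9: X=(2, 3), d=3 → -e2, X_10=(2, 2)
t=10: X=(2, 2), d=1 → -e1, X_11=(1, 2)
t=11: X=(1, 2), d=2 → +e2, X_12=(1, 3)
t=12: X=(1, 3), d=2 → +e2, X_13=(1, 4)
t=13: X=(1, 4), d=3 → -e2, X_14=(1, 3)
t=14: X=(1, 3), d=3 → -e2, X_15=(1, 2)
t=15: X=(1, 2), d=2 → +e2, X_16=(1, 3)
t=16: X=(1, 3), d=0 → +e1, X_17=(2, 3)
t=17: X=(2, 3), d=2 → +e2, X_18=(2, 4)
t=18: X=(2, 4), d=1 → -e1, X_19=(1, 4)


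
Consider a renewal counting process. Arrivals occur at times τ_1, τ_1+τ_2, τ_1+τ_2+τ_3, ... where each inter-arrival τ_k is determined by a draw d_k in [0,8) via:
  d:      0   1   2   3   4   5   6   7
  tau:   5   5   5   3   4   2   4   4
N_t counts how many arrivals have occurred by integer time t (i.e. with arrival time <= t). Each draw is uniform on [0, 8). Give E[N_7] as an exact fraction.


Inter-arrival values over d=0..7: [5, 5, 5, 3, 4, 2, 4, 4]
Each d has probability 1/8, so the pmf of τ is: f(2) = 1/8, f(3) = 1/8, f(4) = 3/8, f(5) = 3/8
Renewal equation for m(n) = E[N_n]: condition on τ_1 = k (if k <= n, one arrival plus a fresh copy on the remaining n−k steps): m(n) = F(n) + Σ_{k<=n} f(k)·m(n−k), where F(n) = P(τ <= n) and m(0) = 0
m(1) = F(1) = 0
m(2) = F(2) = 1/8
m(3) = F(3) = 1/4
m(4) = F(4) + f(2)·m(2) = 5/8 + 1/8·1/8 = 41/64
m(5) = F(5) + f(2)·m(3) + f(3)·m(2) = 1 + 1/8·1/4 + 1/8·1/8 = 67/64
m(6) = F(6) + f(2)·m(4) + f(3)·m(3) + f(4)·m(2) = 1 + 1/8·41/64 + 1/8·1/4 + 3/8·1/8 = 593/512
m(7) = F(7) + f(2)·m(5) + f(3)·m(4) + f(4)·m(3) + f(5)·m(2) = 1 + 1/8·67/64 + 1/8·41/64 + 3/8·1/4 + 3/8·1/8 = 173/128
E[N_7] = m(7) = 173/128

173/128


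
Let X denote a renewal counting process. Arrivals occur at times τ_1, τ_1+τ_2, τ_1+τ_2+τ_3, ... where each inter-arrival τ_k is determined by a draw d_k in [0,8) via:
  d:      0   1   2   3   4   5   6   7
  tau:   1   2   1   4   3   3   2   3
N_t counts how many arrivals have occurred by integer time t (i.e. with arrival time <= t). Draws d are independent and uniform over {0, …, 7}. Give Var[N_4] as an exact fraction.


Inter-arrival values over d=0..7: [1, 2, 1, 4, 3, 3, 2, 3]
Each d has probability 1/8, so the pmf of τ is: f(1) = 1/4, f(2) = 1/4, f(3) = 3/8, f(4) = 1/8
Let p_n(j) = P(N_n = j), with p_0 = [1]. Condition on τ_1: p_n(0) = P(τ > n), and for j >= 1, p_n(j) = Σ_{k<=n} f(k)·p_{n−k}(j−1)
p_1 = [3/4, 1/4]  (j = 0..1)
p_2 = [1/2, 7/16, 1/16]  (j = 0..2)
p_3 = [1/8, 11/16, 11/64, 1/64]  (j = 0..3)
p_4 = [0, 9/16, 3/8, 15/256, 1/256]  (j = 0..4)
E[N_4] = Σ j·p_4(j) = 385/256;  E[N_4²] = Σ j²·p_4(j) = 679/256
Var[N_4] = 679/256 − (385/256)² = 25599/65536

25599/65536


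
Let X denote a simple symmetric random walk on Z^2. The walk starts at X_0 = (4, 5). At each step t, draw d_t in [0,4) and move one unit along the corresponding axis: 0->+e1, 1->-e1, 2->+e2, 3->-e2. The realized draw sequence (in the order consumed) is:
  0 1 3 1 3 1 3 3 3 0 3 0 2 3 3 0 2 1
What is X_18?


t=0: X=(4, 5), d=0 → +e1, X_1=(5, 5)
t=1: X=(5, 5), d=1 → -e1, X_2=(4, 5)
t=2: X=(4, 5), d=3 → -e2, X_3=(4, 4)
t=3: X=(4, 4), d=1 → -e1, X_4=(3, 4)
t=4: X=(3, 4), d=3 → -e2, X_5=(3, 3)
t=5: X=(3, 3), d=1 → -e1, X_6=(2, 3)
t=6: X=(2, 3), d=3 → -e2, X_7=(2, 2)
t=7: X=(2, 2), d=3 → -e2, X_8=(2, 1)
t=8: X=(2, 1), d=3 → -e2, X_9=(2, 0)
t=9: X=(2, 0), d=0 → +e1, X_10=(3, 0)
t=10: X=(3, 0), d=3 → -e2, X_11=(3, -1)
t=11: X=(3, -1), d=0 → +e1, X_12=(4, -1)
t=12: X=(4, -1), d=2 → +e2, X_13=(4, 0)
t=13: X=(4, 0), d=3 → -e2, X_14=(4, -1)
t=14: X=(4, -1), d=3 → -e2, X_15=(4, -2)
t=15: X=(4, -2), d=0 → +e1, X_16=(5, -2)
t=16: X=(5, -2), d=2 → +e2, X_17=(5, -1)
t=17: X=(5, -1), d=1 → -e1, X_18=(4, -1)

(4, -1)


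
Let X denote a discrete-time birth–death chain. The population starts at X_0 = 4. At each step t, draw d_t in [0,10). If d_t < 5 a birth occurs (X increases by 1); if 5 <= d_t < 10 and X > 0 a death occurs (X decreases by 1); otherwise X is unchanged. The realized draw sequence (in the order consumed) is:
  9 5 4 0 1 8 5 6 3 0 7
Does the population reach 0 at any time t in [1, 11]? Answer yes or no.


t=0: X=4, d=9 → death, X_1=3
t=1: X=3, d=5 → death, X_2=2
t=2: X=2, d=4 → birth, X_3=3
t=3: X=3, d=0 → birth, X_4=4
t=4: X=4, d=1 → birth, X_5=5
t=5: X=5, d=8 → death, X_6=4
t=6: X=4, d=5 → death, X_7=3
t=7: X=3, d=6 → death, X_8=2
t=8: X=2, d=3 → birth, X_9=3
t=9: X=3, d=0 → birth, X_10=4
t=10: X=4, d=7 → death, X_11=3

no


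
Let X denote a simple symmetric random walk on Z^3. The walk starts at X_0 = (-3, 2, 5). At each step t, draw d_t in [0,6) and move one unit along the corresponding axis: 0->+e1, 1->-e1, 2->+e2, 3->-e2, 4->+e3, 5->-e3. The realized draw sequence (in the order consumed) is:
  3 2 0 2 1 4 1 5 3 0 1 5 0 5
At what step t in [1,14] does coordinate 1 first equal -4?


7

t=0: X=(-3, 2, 5), d=3 → -e2, X_1=(-3, 1, 5)
t=1: X=(-3, 1, 5), d=2 → +e2, X_2=(-3, 2, 5)
t=2: X=(-3, 2, 5), d=0 → +e1, X_3=(-2, 2, 5)
t=3: X=(-2, 2, 5), d=2 → +e2, X_4=(-2, 3, 5)
t=4: X=(-2, 3, 5), d=1 → -e1, X_5=(-3, 3, 5)
t=5: X=(-3, 3, 5), d=4 → +e3, X_6=(-3, 3, 6)
t=6: X=(-3, 3, 6), d=1 → -e1, X_7=(-4, 3, 6)
t=7: X=(-4, 3, 6), d=5 → -e3, X_8=(-4, 3, 5)
t=8: X=(-4, 3, 5), d=3 → -e2, X_9=(-4, 2, 5)
t=9: X=(-4, 2, 5), d=0 → +e1, X_10=(-3, 2, 5)
t=10: X=(-3, 2, 5), d=1 → -e1, X_11=(-4, 2, 5)
t=11: X=(-4, 2, 5), d=5 → -e3, X_12=(-4, 2, 4)
t=12: X=(-4, 2, 4), d=0 → +e1, X_13=(-3, 2, 4)
t=13: X=(-3, 2, 4), d=5 → -e3, X_14=(-3, 2, 3)


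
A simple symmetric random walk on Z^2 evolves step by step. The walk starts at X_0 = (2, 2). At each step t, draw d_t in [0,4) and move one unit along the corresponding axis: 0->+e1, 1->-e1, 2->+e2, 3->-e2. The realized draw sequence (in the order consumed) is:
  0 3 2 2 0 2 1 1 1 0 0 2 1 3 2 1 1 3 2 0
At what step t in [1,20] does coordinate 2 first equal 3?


4

t=0: X=(2, 2), d=0 → +e1, X_1=(3, 2)
t=1: X=(3, 2), d=3 → -e2, X_2=(3, 1)
t=2: X=(3, 1), d=2 → +e2, X_3=(3, 2)
t=3: X=(3, 2), d=2 → +e2, X_4=(3, 3)
t=4: X=(3, 3), d=0 → +e1, X_5=(4, 3)
t=5: X=(4, 3), d=2 → +e2, X_6=(4, 4)
t=6: X=(4, 4), d=1 → -e1, X_7=(3, 4)
t=7: X=(3, 4), d=1 → -e1, X_8=(2, 4)
t=8: X=(2, 4), d=1 → -e1, X_9=(1, 4)
t=9: X=(1, 4), d=0 → +e1, X_10=(2, 4)
t=10: X=(2, 4), d=0 → +e1, X_11=(3, 4)
t=11: X=(3, 4), d=2 → +e2, X_12=(3, 5)
t=12: X=(3, 5), d=1 → -e1, X_13=(2, 5)
t=13: X=(2, 5), d=3 → -e2, X_14=(2, 4)
t=14: X=(2, 4), d=2 → +e2, X_15=(2, 5)
t=15: X=(2, 5), d=1 → -e1, X_16=(1, 5)
t=16: X=(1, 5), d=1 → -e1, X_17=(0, 5)
t=17: X=(0, 5), d=3 → -e2, X_18=(0, 4)
t=18: X=(0, 4), d=2 → +e2, X_19=(0, 5)
t=19: X=(0, 5), d=0 → +e1, X_20=(1, 5)
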